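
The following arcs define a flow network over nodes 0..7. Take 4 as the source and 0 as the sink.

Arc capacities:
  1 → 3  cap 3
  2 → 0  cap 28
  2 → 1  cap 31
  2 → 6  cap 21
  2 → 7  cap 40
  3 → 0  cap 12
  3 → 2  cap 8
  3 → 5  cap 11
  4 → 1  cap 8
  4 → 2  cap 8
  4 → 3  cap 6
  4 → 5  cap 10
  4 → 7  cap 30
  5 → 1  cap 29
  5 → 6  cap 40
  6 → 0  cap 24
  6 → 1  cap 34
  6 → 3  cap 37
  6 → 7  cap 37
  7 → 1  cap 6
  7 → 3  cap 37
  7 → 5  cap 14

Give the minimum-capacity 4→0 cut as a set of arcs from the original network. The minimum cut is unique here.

Min-cut arcs: {(3,0), (3,2), (4,2), (6,0)} (total capacity 52)

augment #1: 4→2→0 push 8
augment #2: 4→3→0 push 6
augment #3: 4→1→3→0 push 3
augment #4: 4→5→6→0 push 10
augment #5: 4→7→3→0 push 3
augment #6: 4→7→3→2→0 push 8
augment #7: 4→7→5→6→0 push 14
max flow = 52; residual-reachable set from 4 gives S-side
cut edges (S→T): {(3,0), (3,2), (4,2), (6,0)} total cap 52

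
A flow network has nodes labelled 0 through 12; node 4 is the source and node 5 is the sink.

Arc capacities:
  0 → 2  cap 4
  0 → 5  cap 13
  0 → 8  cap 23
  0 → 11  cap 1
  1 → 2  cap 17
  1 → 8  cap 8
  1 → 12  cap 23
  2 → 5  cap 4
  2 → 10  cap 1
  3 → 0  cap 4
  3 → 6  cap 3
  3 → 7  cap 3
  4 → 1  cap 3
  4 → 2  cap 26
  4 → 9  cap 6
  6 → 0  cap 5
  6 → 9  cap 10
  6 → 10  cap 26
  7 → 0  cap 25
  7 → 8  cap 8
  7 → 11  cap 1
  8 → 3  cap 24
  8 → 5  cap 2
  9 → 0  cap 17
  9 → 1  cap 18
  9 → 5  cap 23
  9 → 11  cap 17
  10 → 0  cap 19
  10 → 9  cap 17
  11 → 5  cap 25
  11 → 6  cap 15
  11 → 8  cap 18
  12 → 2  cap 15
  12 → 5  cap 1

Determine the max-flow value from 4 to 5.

Maximum flow value: 14

augment #1: 4→2→5 bottleneck 4, total now 4
augment #2: 4→9→5 bottleneck 6, total now 10
augment #3: 4→1→8→5 bottleneck 2, total now 12
augment #4: 4→1→12→5 bottleneck 1, total now 13
augment #5: 4→2→10→0→5 bottleneck 1, total now 14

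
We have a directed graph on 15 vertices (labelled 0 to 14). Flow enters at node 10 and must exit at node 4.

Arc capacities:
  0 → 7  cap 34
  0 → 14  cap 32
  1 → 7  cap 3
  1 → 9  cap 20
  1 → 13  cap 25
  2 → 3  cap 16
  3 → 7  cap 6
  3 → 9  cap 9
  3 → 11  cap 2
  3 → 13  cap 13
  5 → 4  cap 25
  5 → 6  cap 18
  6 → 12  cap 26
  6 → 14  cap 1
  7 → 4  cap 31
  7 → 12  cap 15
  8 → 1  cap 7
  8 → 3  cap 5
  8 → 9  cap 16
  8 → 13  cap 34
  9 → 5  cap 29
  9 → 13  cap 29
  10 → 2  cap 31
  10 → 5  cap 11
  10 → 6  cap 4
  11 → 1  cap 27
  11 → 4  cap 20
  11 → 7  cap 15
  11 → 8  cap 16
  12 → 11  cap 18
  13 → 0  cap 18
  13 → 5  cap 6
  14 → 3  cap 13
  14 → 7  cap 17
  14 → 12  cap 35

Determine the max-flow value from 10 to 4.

Maximum flow value: 31

augment #1: 10→5→4 bottleneck 11, total now 11
augment #2: 10→2→3→7→4 bottleneck 6, total now 17
augment #3: 10→2→3→11→4 bottleneck 2, total now 19
augment #4: 10→6→12→11→4 bottleneck 4, total now 23
augment #5: 10→2→3→9→5→4 bottleneck 8, total now 31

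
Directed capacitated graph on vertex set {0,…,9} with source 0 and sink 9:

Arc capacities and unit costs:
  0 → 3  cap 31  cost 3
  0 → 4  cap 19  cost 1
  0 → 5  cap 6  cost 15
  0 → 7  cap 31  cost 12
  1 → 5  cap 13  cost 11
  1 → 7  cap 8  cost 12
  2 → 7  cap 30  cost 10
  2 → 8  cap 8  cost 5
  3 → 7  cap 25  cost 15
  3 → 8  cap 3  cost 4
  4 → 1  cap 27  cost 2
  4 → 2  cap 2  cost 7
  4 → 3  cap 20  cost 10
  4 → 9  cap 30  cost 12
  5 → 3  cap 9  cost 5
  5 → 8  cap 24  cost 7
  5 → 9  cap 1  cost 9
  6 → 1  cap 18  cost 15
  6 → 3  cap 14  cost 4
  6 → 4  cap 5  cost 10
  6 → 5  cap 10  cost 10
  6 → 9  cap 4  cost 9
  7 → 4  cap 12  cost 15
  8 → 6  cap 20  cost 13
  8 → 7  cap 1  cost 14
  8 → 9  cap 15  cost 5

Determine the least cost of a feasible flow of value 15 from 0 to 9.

Minimum cost for 15 units: 192

shortest-cost path #1: 0→3→8→9 push 3 @ unit cost 12 (adds 36)
shortest-cost path #2: 0→4→9 push 12 @ unit cost 13 (adds 156)
total cost = 192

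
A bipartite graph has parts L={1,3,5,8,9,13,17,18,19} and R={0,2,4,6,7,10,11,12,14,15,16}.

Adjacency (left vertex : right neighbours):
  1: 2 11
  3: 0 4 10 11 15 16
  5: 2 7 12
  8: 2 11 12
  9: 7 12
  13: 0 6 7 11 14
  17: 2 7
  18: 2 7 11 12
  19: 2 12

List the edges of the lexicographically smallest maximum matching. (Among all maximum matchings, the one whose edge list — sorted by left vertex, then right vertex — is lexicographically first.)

Lex-smallest maximum matching: {(1,2), (3,0), (5,7), (8,11), (9,12), (13,6)}

|M| = 6 (so the lex-smallest maximum matching has 6 edges)
process left vertices in ascending order; for each, take the smallest-labelled available neighbour that still permits 6 edges overall, or leave it unmatched if none does
lex-smallest matching: {1-2, 3-0, 5-7, 8-11, 9-12, 13-6}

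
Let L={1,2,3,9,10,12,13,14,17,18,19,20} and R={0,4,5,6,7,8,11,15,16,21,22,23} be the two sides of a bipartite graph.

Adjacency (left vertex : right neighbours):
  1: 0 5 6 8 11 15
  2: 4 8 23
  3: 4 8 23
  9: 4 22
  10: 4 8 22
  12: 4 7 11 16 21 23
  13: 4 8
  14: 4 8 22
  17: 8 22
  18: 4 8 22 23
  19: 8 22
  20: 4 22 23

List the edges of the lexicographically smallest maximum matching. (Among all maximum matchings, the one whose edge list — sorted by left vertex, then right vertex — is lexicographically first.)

|M| = 6 (so the lex-smallest maximum matching has 6 edges)
process left vertices in ascending order; for each, take the smallest-labelled available neighbour that still permits 6 edges overall, or leave it unmatched if none does
lex-smallest matching: {1-0, 2-4, 3-8, 9-22, 12-7, 18-23}

Lex-smallest maximum matching: {(1,0), (2,4), (3,8), (9,22), (12,7), (18,23)}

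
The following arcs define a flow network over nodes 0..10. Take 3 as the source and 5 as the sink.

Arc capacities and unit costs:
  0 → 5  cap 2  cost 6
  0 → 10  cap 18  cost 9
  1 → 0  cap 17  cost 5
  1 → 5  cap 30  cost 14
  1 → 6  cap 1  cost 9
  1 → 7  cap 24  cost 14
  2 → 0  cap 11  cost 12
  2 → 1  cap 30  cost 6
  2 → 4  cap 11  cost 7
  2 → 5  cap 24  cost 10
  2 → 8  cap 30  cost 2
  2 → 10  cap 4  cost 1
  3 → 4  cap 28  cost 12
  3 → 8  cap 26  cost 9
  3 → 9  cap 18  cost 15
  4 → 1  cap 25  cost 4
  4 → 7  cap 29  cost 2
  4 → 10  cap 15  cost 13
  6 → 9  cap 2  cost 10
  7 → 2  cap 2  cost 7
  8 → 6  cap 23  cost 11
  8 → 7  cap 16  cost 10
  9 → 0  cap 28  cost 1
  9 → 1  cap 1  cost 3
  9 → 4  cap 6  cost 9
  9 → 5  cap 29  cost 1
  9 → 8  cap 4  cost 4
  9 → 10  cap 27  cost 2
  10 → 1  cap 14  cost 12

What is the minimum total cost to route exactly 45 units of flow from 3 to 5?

Minimum cost for 45 units: 1094

shortest-cost path #1: 3→9→5 push 18 @ unit cost 16 (adds 288)
shortest-cost path #2: 3→4→1→0→5 push 2 @ unit cost 27 (adds 54)
shortest-cost path #3: 3→4→1→5 push 23 @ unit cost 30 (adds 690)
shortest-cost path #4: 3→4→7→2→5 push 2 @ unit cost 31 (adds 62)
total cost = 1094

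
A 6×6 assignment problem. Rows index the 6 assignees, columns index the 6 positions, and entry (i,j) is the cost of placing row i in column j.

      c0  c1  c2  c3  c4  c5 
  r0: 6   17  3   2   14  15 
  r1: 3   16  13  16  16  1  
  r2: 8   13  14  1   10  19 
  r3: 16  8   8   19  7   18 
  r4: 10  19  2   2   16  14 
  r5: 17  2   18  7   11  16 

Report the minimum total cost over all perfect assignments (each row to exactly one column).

optimal assignment: row0→col0 (cost 6), row1→col5 (cost 1), row2→col3 (cost 1), row3→col4 (cost 7), row4→col2 (cost 2), row5→col1 (cost 2)
total = 6 + 1 + 1 + 7 + 2 + 2 = 19

Minimum assignment cost: 19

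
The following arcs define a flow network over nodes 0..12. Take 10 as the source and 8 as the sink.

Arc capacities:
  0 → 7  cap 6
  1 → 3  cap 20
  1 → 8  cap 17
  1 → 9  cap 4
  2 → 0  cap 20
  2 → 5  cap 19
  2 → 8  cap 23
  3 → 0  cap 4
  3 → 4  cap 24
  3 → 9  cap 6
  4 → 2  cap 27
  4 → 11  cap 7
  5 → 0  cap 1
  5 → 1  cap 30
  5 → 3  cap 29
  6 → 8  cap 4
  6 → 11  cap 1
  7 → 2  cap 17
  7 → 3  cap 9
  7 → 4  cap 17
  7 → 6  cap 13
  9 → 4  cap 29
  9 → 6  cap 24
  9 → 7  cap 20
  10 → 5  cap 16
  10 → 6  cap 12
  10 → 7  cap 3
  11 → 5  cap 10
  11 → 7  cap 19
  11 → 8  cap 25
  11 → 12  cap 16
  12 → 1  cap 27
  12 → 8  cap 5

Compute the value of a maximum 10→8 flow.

augment #1: 10→6→8 bottleneck 4, total now 4
augment #2: 10→5→1→8 bottleneck 16, total now 20
augment #3: 10→6→11→8 bottleneck 1, total now 21
augment #4: 10→7→2→8 bottleneck 3, total now 24

Maximum flow value: 24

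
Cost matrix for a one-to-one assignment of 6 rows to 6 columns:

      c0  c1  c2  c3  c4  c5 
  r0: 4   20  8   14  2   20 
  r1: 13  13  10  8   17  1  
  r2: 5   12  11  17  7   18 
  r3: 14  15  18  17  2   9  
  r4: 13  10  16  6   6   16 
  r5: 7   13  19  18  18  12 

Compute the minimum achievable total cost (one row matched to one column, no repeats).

Minimum assignment cost: 35

optimal assignment: row0→col2 (cost 8), row1→col5 (cost 1), row2→col0 (cost 5), row3→col4 (cost 2), row4→col3 (cost 6), row5→col1 (cost 13)
total = 8 + 1 + 5 + 2 + 6 + 13 = 35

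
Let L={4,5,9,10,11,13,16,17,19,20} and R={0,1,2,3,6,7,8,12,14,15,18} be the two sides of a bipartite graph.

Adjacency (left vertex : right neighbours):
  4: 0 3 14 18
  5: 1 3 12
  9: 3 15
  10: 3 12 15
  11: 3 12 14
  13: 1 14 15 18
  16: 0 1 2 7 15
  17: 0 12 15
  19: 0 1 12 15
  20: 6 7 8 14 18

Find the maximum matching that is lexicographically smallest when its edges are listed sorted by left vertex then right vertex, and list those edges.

|M| = 9 (so the lex-smallest maximum matching has 9 edges)
process left vertices in ascending order; for each, take the smallest-labelled available neighbour that still permits 9 edges overall, or leave it unmatched if none does
lex-smallest matching: {4-0, 5-1, 9-3, 10-12, 11-14, 13-18, 16-2, 17-15, 20-6}

Lex-smallest maximum matching: {(4,0), (5,1), (9,3), (10,12), (11,14), (13,18), (16,2), (17,15), (20,6)}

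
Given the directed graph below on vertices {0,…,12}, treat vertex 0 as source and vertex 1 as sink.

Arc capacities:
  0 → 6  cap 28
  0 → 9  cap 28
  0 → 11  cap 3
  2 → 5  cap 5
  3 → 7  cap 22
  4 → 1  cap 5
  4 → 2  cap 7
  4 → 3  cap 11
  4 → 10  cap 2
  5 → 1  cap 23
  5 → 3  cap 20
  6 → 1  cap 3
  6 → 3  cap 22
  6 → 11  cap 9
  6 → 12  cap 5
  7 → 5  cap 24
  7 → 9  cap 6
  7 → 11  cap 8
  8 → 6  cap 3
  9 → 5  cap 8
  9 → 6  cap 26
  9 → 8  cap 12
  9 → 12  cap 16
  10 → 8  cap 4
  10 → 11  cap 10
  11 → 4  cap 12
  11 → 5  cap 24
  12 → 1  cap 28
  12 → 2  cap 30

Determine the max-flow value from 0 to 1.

Maximum flow value: 52

augment #1: 0→6→1 bottleneck 3, total now 3
augment #2: 0→6→12→1 bottleneck 5, total now 8
augment #3: 0→9→5→1 bottleneck 8, total now 16
augment #4: 0→9→12→1 bottleneck 16, total now 32
augment #5: 0→11→4→1 bottleneck 3, total now 35
augment #6: 0→6→11→4→1 bottleneck 2, total now 37
augment #7: 0→6→11→5→1 bottleneck 7, total now 44
augment #8: 0→6→3→7→5→1 bottleneck 8, total now 52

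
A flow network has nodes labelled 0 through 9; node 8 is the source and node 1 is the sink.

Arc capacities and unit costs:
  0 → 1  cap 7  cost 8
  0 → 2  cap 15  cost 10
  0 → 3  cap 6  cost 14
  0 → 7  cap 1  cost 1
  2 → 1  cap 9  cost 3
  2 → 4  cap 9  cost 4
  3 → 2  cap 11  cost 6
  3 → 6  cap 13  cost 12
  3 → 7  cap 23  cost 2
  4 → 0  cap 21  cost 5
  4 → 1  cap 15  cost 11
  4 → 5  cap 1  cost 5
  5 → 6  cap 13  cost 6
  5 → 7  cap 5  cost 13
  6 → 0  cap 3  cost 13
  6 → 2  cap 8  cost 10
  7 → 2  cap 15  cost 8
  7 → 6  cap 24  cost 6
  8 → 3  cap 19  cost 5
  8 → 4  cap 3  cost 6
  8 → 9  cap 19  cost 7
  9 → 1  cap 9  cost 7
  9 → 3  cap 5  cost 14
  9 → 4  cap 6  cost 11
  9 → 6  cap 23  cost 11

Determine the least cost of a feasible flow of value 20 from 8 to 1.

shortest-cost path #1: 8→9→1 push 9 @ unit cost 14 (adds 126)
shortest-cost path #2: 8→3→2→1 push 9 @ unit cost 14 (adds 126)
shortest-cost path #3: 8→4→1 push 2 @ unit cost 17 (adds 34)
total cost = 286

Minimum cost for 20 units: 286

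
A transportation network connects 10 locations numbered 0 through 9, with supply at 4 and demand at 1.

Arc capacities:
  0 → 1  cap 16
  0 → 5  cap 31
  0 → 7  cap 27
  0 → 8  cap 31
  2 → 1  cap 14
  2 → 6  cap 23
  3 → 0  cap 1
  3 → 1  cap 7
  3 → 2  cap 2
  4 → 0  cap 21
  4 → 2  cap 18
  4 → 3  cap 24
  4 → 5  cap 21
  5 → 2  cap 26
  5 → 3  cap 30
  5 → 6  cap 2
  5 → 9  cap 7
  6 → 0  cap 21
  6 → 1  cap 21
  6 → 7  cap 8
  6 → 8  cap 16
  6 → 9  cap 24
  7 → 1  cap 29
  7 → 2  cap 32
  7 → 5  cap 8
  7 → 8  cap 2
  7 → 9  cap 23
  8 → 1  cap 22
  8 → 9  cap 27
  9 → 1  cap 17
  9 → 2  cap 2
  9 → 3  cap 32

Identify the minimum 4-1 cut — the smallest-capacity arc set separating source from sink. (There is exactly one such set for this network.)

augment #1: 4→0→1 push 16
augment #2: 4→2→1 push 14
augment #3: 4→3→1 push 7
augment #4: 4→0→7→1 push 5
augment #5: 4→2→6→1 push 4
augment #6: 4→5→6→1 push 2
augment #7: 4→5→9→1 push 7
augment #8: 4→3→0→7→1 push 1
augment #9: 4→3→2→6→1 push 2
augment #10: 4→5→2→6→1 push 12
max flow = 70; residual-reachable set from 4 gives S-side
cut edges (S→T): {(3,0), (3,1), (3,2), (4,0), (4,2), (4,5)} total cap 70

Min-cut arcs: {(3,0), (3,1), (3,2), (4,0), (4,2), (4,5)} (total capacity 70)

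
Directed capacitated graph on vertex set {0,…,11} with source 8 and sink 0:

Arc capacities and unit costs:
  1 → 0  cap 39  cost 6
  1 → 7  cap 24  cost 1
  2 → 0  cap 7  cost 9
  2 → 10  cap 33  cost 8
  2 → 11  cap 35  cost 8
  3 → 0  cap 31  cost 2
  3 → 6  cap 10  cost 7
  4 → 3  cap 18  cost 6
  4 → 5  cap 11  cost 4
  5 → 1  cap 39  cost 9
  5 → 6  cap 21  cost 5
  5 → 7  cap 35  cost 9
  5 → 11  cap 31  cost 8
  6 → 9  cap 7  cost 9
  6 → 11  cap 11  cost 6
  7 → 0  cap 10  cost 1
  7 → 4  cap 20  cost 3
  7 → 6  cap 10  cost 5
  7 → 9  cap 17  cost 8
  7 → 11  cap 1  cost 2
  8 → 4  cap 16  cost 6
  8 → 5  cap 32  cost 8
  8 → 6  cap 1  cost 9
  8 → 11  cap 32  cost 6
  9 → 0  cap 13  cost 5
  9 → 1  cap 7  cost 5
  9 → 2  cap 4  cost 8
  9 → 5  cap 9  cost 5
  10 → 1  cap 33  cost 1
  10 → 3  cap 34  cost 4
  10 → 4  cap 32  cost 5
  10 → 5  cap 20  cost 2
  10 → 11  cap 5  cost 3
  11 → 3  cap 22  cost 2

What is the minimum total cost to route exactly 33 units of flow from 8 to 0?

Minimum cost for 33 units: 382

shortest-cost path #1: 8→11→3→0 push 22 @ unit cost 10 (adds 220)
shortest-cost path #2: 8→4→3→0 push 9 @ unit cost 14 (adds 126)
shortest-cost path #3: 8→5→7→0 push 2 @ unit cost 18 (adds 36)
total cost = 382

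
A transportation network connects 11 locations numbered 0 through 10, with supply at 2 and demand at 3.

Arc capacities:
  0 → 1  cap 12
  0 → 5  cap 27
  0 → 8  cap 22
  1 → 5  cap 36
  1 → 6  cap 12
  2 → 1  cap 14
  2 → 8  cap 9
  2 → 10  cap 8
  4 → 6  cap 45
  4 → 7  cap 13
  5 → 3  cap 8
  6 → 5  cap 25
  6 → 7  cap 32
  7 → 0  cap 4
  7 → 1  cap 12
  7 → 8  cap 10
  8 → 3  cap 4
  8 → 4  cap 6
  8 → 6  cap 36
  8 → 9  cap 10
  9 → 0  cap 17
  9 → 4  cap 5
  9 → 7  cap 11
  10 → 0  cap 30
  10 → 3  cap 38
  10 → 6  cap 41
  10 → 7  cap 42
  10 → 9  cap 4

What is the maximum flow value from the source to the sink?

Maximum flow value: 20

augment #1: 2→8→3 bottleneck 4, total now 4
augment #2: 2→10→3 bottleneck 8, total now 12
augment #3: 2→1→5→3 bottleneck 8, total now 20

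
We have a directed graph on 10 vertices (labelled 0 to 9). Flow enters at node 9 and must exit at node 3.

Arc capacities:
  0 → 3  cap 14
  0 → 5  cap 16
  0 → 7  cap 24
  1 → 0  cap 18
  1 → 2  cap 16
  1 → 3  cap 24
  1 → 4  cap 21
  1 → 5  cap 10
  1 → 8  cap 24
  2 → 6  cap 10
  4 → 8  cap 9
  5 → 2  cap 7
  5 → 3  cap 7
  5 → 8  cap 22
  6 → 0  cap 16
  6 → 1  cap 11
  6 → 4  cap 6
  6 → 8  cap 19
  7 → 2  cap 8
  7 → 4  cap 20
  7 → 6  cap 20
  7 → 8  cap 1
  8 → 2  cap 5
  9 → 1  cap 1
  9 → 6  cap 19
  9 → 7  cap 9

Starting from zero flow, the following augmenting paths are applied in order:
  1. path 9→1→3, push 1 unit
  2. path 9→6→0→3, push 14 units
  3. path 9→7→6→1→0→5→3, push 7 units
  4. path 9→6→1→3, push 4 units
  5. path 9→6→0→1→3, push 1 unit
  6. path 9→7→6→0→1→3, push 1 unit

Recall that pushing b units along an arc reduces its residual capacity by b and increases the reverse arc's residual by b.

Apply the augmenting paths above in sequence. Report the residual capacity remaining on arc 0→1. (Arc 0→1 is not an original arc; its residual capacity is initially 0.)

Residual capacity of (0,1): 5

after path 1 (9→1→3, push 1): res(0,1)=0
after path 2 (9→6→0→3, push 14): res(0,1)=0
after path 3 (9→7→6→1→0→5→3, push 7): res(0,1)=7
after path 4 (9→6→1→3, push 4): res(0,1)=7
after path 5 (9→6→0→1→3, push 1): res(0,1)=6
after path 6 (9→7→6→0→1→3, push 1): res(0,1)=5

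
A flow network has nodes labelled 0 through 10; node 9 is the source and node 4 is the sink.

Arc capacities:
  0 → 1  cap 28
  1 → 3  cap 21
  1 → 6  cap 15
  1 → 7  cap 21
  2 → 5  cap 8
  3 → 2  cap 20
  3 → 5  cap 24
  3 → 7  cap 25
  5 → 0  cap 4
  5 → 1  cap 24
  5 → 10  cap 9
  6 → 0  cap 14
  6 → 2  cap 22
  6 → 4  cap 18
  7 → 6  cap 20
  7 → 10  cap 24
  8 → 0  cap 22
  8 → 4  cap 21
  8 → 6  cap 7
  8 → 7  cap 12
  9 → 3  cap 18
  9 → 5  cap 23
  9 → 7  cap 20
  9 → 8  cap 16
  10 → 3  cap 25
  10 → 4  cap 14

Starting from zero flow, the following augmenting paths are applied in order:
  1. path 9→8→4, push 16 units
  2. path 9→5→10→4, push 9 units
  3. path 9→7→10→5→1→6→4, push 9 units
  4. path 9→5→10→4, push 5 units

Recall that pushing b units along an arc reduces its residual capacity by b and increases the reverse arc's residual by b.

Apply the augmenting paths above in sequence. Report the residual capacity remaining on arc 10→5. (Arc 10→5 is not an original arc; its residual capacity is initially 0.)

after path 1 (9→8→4, push 16): res(10,5)=0
after path 2 (9→5→10→4, push 9): res(10,5)=9
after path 3 (9→7→10→5→1→6→4, push 9): res(10,5)=0
after path 4 (9→5→10→4, push 5): res(10,5)=5

Residual capacity of (10,5): 5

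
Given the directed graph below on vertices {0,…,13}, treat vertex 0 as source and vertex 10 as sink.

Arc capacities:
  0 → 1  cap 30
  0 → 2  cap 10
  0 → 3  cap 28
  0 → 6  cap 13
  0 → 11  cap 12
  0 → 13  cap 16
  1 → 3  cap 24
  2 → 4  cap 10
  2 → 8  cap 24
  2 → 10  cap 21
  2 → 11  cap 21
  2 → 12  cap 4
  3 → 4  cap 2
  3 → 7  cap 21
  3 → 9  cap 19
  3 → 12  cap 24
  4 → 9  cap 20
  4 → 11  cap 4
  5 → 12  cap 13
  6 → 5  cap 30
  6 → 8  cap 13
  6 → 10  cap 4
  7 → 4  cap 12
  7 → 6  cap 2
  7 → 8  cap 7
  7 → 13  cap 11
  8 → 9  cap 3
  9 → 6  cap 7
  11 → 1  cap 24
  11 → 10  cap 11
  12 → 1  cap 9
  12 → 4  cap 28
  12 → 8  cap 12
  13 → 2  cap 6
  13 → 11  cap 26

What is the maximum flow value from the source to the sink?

augment #1: 0→2→10 bottleneck 10, total now 10
augment #2: 0→6→10 bottleneck 4, total now 14
augment #3: 0→11→10 bottleneck 11, total now 25
augment #4: 0→13→2→10 bottleneck 6, total now 31

Maximum flow value: 31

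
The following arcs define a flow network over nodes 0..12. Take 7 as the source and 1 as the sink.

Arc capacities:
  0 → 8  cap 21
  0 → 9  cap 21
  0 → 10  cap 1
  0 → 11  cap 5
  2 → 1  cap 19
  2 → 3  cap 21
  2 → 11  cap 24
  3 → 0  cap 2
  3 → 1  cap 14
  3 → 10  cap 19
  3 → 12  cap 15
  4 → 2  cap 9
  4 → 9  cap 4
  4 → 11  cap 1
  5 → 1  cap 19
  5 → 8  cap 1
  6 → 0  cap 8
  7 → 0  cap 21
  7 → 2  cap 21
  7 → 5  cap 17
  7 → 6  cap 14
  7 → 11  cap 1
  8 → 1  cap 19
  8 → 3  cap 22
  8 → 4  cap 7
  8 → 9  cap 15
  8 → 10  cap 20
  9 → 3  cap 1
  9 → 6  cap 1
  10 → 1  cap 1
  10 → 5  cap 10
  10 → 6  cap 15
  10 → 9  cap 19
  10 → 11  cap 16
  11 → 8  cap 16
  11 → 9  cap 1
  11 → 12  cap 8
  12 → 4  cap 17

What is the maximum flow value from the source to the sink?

augment #1: 7→2→1 bottleneck 19, total now 19
augment #2: 7→5→1 bottleneck 17, total now 36
augment #3: 7→0→8→1 bottleneck 19, total now 55
augment #4: 7→0→10→1 bottleneck 1, total now 56
augment #5: 7→2→3→1 bottleneck 2, total now 58
augment #6: 7→0→8→3→1 bottleneck 1, total now 59
augment #7: 7→11→8→3→1 bottleneck 1, total now 60
augment #8: 7→6→0→8→3→1 bottleneck 1, total now 61
augment #9: 7→6→0→9→3→1 bottleneck 1, total now 62
augment #10: 7→6→0→11→8→3→1 bottleneck 5, total now 67

Maximum flow value: 67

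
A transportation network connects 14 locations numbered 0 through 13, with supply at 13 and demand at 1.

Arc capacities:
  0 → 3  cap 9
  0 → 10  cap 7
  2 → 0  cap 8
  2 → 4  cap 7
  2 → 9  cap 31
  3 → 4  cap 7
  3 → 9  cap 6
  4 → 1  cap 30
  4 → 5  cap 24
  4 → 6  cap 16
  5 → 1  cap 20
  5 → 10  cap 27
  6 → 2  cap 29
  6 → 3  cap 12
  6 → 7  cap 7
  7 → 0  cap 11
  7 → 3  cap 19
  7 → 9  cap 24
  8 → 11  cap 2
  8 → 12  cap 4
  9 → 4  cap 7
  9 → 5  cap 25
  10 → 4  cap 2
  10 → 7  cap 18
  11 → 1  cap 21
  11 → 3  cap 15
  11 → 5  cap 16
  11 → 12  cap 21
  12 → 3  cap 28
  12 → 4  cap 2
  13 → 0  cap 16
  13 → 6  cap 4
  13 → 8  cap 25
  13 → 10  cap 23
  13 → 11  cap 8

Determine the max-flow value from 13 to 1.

Maximum flow value: 47

augment #1: 13→11→1 bottleneck 8, total now 8
augment #2: 13→8→11→1 bottleneck 2, total now 10
augment #3: 13→10→4→1 bottleneck 2, total now 12
augment #4: 13→0→3→4→1 bottleneck 7, total now 19
augment #5: 13→6→2→4→1 bottleneck 4, total now 23
augment #6: 13→8→12→4→1 bottleneck 2, total now 25
augment #7: 13→0→3→9→4→1 bottleneck 2, total now 27
augment #8: 13→10→7→9→4→1 bottleneck 5, total now 32
augment #9: 13→10→7→9→5→1 bottleneck 13, total now 45
augment #10: 13→8→12→3→9→5→1 bottleneck 2, total now 47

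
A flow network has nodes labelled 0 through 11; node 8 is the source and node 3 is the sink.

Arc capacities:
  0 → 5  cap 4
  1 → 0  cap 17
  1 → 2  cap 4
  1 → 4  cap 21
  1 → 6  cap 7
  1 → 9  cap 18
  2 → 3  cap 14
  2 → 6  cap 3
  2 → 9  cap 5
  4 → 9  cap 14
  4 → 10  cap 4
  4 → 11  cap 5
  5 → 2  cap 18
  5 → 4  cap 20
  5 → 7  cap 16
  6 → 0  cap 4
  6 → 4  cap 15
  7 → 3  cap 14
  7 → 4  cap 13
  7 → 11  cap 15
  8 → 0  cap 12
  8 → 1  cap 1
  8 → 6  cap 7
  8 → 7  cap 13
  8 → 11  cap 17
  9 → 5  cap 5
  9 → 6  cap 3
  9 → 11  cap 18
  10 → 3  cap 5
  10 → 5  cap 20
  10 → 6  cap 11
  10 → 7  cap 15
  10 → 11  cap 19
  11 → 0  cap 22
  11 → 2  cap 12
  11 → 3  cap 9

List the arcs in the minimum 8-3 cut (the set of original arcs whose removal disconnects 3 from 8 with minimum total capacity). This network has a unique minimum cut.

augment #1: 8→7→3 push 13
augment #2: 8→11→3 push 9
augment #3: 8→1→2→3 push 1
augment #4: 8→11→2→3 push 8
augment #5: 8→0→5→2→3 push 4
augment #6: 8→6→4→10→3 push 4
augment #7: 8→6→4→11→2→3 push 1
augment #8: 8→6→4→9→5→7→3 push 1
max flow = 41; residual-reachable set from 8 gives S-side
cut edges (S→T): {(2,3), (4,10), (7,3), (11,3)} total cap 41

Min-cut arcs: {(2,3), (4,10), (7,3), (11,3)} (total capacity 41)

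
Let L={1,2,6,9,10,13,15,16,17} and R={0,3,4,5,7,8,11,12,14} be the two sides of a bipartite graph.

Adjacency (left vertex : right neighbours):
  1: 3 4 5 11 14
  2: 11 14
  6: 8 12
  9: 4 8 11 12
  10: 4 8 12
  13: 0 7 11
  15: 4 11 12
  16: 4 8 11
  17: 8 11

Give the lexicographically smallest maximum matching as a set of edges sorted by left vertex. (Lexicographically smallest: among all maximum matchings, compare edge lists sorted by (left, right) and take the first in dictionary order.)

Lex-smallest maximum matching: {(1,3), (2,14), (6,8), (9,4), (10,12), (13,0), (15,11)}

|M| = 7 (so the lex-smallest maximum matching has 7 edges)
process left vertices in ascending order; for each, take the smallest-labelled available neighbour that still permits 7 edges overall, or leave it unmatched if none does
lex-smallest matching: {1-3, 2-14, 6-8, 9-4, 10-12, 13-0, 15-11}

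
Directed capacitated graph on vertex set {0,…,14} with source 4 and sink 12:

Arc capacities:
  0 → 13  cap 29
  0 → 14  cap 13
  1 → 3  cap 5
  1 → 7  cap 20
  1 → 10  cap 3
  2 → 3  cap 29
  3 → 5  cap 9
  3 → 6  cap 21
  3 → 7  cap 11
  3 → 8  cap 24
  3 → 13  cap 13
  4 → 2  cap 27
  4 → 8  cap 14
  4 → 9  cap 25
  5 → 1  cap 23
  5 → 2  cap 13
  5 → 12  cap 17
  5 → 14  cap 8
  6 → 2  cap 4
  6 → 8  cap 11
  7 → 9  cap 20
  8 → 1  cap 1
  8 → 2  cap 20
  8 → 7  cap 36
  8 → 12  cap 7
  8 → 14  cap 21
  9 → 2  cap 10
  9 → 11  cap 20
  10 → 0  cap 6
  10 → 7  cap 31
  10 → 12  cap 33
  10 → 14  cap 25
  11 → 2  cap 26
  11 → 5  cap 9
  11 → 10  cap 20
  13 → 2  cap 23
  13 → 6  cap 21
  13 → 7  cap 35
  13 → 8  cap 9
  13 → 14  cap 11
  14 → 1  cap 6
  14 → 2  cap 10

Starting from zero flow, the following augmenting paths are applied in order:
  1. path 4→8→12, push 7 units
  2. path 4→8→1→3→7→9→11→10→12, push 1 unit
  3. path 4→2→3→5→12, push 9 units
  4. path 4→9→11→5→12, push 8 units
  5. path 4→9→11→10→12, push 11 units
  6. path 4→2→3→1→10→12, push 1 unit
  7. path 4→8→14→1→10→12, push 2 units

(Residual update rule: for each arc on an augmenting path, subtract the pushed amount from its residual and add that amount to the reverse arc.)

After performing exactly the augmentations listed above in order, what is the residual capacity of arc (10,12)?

after path 1 (4→8→12, push 7): res(10,12)=33
after path 2 (4→8→1→3→7→9→11→10→12, push 1): res(10,12)=32
after path 3 (4→2→3→5→12, push 9): res(10,12)=32
after path 4 (4→9→11→5→12, push 8): res(10,12)=32
after path 5 (4→9→11→10→12, push 11): res(10,12)=21
after path 6 (4→2→3→1→10→12, push 1): res(10,12)=20
after path 7 (4→8→14→1→10→12, push 2): res(10,12)=18

Residual capacity of (10,12): 18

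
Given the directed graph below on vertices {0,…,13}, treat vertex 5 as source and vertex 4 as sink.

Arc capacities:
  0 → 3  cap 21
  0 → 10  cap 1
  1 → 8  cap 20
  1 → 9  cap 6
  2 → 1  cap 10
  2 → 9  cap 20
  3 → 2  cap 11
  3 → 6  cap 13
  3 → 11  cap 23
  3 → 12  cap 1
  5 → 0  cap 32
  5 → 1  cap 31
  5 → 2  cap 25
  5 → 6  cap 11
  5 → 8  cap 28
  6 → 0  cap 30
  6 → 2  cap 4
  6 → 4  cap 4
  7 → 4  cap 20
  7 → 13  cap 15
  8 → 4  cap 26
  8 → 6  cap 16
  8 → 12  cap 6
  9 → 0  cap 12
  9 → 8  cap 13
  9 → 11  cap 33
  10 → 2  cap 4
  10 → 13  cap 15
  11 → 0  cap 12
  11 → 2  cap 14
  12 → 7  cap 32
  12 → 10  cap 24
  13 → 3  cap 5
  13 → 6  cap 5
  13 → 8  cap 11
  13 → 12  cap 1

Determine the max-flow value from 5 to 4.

augment #1: 5→6→4 bottleneck 4, total now 4
augment #2: 5→8→4 bottleneck 26, total now 30
augment #3: 5→8→12→7→4 bottleneck 2, total now 32
augment #4: 5→0→3→12→7→4 bottleneck 1, total now 33
augment #5: 5→1→8→12→7→4 bottleneck 4, total now 37
augment #6: 5→0→10→13→12→7→4 bottleneck 1, total now 38

Maximum flow value: 38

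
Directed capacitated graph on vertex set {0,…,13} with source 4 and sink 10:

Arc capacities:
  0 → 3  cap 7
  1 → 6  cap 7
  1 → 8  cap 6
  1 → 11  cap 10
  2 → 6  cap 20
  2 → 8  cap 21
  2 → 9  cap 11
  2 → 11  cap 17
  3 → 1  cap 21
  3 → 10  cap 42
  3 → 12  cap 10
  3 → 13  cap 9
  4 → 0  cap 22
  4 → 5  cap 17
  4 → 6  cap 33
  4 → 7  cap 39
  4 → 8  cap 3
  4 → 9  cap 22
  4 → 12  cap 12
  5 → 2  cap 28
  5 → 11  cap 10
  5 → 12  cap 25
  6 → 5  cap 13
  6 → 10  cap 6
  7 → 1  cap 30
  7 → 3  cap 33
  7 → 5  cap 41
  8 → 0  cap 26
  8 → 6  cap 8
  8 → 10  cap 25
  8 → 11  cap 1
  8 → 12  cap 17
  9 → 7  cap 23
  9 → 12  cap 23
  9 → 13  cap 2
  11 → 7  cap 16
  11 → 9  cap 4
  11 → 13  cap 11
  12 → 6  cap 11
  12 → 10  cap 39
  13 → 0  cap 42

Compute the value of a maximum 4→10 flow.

augment #1: 4→6→10 bottleneck 6, total now 6
augment #2: 4→8→10 bottleneck 3, total now 9
augment #3: 4→12→10 bottleneck 12, total now 21
augment #4: 4→0→3→10 bottleneck 7, total now 28
augment #5: 4→5→12→10 bottleneck 17, total now 45
augment #6: 4→7→3→10 bottleneck 33, total now 78
augment #7: 4→9→12→10 bottleneck 10, total now 88
augment #8: 4→7→1→8→10 bottleneck 6, total now 94
augment #9: 4→6→5→2→8→10 bottleneck 13, total now 107
augment #10: 4→9→7→5→2→8→10 bottleneck 3, total now 110

Maximum flow value: 110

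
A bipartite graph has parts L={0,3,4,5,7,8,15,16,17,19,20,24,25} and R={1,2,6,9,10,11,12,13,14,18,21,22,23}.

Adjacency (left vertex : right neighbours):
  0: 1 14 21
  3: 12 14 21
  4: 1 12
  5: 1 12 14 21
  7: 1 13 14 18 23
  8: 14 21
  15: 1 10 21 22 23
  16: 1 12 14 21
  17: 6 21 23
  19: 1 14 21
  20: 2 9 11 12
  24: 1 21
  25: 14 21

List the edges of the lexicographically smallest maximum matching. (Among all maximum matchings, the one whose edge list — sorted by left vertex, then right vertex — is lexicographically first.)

|M| = 8 (so the lex-smallest maximum matching has 8 edges)
process left vertices in ascending order; for each, take the smallest-labelled available neighbour that still permits 8 edges overall, or leave it unmatched if none does
lex-smallest matching: {0-1, 3-12, 5-14, 7-13, 8-21, 15-10, 17-6, 20-2}

Lex-smallest maximum matching: {(0,1), (3,12), (5,14), (7,13), (8,21), (15,10), (17,6), (20,2)}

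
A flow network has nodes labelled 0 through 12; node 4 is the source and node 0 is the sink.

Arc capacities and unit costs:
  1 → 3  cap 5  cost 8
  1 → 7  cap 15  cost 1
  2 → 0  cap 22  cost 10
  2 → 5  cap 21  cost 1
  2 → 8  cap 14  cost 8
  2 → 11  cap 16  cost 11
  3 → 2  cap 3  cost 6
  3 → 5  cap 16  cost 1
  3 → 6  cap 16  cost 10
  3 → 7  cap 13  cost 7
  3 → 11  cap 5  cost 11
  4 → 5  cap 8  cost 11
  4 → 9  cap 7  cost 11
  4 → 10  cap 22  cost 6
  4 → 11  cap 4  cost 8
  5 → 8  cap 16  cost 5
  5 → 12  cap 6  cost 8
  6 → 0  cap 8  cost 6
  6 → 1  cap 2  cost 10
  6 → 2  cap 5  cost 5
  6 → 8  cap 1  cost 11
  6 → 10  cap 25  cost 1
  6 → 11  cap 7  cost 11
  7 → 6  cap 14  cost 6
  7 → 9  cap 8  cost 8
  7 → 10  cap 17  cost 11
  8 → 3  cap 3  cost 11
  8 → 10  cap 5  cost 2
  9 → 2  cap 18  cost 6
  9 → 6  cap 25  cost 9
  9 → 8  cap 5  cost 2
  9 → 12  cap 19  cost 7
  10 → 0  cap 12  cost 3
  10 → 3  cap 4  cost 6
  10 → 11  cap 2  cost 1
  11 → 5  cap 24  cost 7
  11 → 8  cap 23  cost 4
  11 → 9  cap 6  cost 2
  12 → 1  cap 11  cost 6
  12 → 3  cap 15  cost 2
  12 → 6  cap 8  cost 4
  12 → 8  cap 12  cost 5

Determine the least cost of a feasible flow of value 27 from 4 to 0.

shortest-cost path #1: 4→10→0 push 12 @ unit cost 9 (adds 108)
shortest-cost path #2: 4→10→11→9→6→0 push 2 @ unit cost 24 (adds 48)
shortest-cost path #3: 4→11→9→6→0 push 4 @ unit cost 25 (adds 100)
shortest-cost path #4: 4→9→6→0 push 2 @ unit cost 26 (adds 52)
shortest-cost path #5: 4→9→2→0 push 5 @ unit cost 27 (adds 135)
shortest-cost path #6: 4→10→3→2→0 push 2 @ unit cost 28 (adds 56)
total cost = 499

Minimum cost for 27 units: 499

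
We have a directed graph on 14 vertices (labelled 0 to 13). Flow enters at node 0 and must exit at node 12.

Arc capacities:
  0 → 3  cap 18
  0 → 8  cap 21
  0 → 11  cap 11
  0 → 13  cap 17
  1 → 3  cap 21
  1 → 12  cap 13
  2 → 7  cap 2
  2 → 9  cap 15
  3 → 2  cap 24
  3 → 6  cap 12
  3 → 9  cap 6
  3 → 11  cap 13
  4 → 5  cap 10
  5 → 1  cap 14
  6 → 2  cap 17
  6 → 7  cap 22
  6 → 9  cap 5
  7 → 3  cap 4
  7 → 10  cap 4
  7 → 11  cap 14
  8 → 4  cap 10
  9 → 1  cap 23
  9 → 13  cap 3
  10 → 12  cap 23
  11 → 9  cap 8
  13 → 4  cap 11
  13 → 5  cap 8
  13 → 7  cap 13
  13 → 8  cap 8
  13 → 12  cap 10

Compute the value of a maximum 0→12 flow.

Maximum flow value: 27

augment #1: 0→13→12 bottleneck 10, total now 10
augment #2: 0→3→9→1→12 bottleneck 6, total now 16
augment #3: 0→11→9→1→12 bottleneck 7, total now 23
augment #4: 0→13→7→10→12 bottleneck 4, total now 27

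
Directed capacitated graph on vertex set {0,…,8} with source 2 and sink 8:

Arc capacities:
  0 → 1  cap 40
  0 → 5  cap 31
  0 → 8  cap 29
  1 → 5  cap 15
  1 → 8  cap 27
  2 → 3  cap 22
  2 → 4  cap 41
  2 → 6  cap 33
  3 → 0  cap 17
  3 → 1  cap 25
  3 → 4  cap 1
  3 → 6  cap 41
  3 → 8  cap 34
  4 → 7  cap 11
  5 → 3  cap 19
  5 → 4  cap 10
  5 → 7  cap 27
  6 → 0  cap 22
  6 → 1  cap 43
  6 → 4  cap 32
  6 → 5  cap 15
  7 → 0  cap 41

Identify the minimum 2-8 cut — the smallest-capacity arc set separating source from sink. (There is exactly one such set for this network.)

augment #1: 2→3→8 push 22
augment #2: 2→6→0→8 push 22
augment #3: 2→6→1→8 push 11
augment #4: 2→4→7→0→8 push 7
augment #5: 2→4→7→0→1→8 push 4
max flow = 66; residual-reachable set from 2 gives S-side
cut edges (S→T): {(2,3), (2,6), (4,7)} total cap 66

Min-cut arcs: {(2,3), (2,6), (4,7)} (total capacity 66)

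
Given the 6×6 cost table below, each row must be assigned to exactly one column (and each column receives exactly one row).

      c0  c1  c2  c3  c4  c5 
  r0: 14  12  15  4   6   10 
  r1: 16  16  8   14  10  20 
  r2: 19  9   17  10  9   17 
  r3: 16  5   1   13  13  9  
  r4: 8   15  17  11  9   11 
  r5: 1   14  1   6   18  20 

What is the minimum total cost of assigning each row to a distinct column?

optimal assignment: row0→col3 (cost 4), row1→col4 (cost 10), row2→col1 (cost 9), row3→col2 (cost 1), row4→col5 (cost 11), row5→col0 (cost 1)
total = 4 + 10 + 9 + 1 + 11 + 1 = 36

Minimum assignment cost: 36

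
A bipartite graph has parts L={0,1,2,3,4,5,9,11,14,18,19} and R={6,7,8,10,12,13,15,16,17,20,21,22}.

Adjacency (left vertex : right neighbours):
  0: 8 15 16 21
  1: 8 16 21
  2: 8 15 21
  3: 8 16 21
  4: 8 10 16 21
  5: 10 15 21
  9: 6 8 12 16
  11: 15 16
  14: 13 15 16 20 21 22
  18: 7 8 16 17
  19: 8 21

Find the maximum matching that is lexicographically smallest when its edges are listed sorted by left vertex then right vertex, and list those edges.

|M| = 8 (so the lex-smallest maximum matching has 8 edges)
process left vertices in ascending order; for each, take the smallest-labelled available neighbour that still permits 8 edges overall, or leave it unmatched if none does
lex-smallest matching: {0-8, 1-16, 2-15, 3-21, 4-10, 9-6, 14-13, 18-7}

Lex-smallest maximum matching: {(0,8), (1,16), (2,15), (3,21), (4,10), (9,6), (14,13), (18,7)}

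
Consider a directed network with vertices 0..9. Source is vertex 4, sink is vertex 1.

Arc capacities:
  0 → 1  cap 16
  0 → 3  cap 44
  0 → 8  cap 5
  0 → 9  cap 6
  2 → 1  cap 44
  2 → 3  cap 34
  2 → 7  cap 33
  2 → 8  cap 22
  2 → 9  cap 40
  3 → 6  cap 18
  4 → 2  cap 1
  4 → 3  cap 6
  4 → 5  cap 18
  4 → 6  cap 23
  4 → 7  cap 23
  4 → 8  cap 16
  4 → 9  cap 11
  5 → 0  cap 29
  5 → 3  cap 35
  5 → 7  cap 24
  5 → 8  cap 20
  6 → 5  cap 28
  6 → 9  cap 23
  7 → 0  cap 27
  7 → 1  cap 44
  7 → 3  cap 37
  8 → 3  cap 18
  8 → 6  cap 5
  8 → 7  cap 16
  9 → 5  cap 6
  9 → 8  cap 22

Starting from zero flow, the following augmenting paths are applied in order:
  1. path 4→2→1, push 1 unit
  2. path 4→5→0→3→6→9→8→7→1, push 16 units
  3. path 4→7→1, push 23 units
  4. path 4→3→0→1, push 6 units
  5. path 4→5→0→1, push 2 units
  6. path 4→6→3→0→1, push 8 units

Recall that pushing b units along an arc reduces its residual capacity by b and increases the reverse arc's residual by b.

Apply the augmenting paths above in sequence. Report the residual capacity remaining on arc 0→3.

after path 1 (4→2→1, push 1): res(0,3)=44
after path 2 (4→5→0→3→6→9→8→7→1, push 16): res(0,3)=28
after path 3 (4→7→1, push 23): res(0,3)=28
after path 4 (4→3→0→1, push 6): res(0,3)=34
after path 5 (4→5→0→1, push 2): res(0,3)=34
after path 6 (4→6→3→0→1, push 8): res(0,3)=42

Residual capacity of (0,3): 42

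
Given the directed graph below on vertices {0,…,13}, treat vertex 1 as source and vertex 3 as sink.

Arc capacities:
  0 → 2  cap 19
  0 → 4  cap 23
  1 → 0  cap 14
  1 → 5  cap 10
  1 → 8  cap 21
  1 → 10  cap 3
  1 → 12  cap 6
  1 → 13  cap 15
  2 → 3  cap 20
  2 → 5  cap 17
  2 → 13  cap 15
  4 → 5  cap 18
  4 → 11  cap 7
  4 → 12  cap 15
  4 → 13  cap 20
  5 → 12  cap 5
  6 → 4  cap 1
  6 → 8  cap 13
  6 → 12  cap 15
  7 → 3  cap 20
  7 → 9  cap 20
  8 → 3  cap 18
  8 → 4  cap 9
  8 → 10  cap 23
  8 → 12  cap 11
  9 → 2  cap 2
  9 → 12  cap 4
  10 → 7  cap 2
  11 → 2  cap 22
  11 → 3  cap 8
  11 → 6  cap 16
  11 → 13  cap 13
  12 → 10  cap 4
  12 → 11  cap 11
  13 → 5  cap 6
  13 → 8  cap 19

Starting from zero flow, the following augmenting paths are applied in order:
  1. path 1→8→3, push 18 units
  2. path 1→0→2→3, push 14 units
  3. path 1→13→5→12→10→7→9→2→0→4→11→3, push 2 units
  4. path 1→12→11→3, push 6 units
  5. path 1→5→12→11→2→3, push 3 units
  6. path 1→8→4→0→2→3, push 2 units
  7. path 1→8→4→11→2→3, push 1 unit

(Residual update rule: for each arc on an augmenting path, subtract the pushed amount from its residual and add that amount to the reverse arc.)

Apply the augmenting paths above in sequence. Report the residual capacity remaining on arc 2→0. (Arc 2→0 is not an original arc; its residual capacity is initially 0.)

Residual capacity of (2,0): 14

after path 1 (1→8→3, push 18): res(2,0)=0
after path 2 (1→0→2→3, push 14): res(2,0)=14
after path 3 (1→13→5→12→10→7→9→2→0→4→11→3, push 2): res(2,0)=12
after path 4 (1→12→11→3, push 6): res(2,0)=12
after path 5 (1→5→12→11→2→3, push 3): res(2,0)=12
after path 6 (1→8→4→0→2→3, push 2): res(2,0)=14
after path 7 (1→8→4→11→2→3, push 1): res(2,0)=14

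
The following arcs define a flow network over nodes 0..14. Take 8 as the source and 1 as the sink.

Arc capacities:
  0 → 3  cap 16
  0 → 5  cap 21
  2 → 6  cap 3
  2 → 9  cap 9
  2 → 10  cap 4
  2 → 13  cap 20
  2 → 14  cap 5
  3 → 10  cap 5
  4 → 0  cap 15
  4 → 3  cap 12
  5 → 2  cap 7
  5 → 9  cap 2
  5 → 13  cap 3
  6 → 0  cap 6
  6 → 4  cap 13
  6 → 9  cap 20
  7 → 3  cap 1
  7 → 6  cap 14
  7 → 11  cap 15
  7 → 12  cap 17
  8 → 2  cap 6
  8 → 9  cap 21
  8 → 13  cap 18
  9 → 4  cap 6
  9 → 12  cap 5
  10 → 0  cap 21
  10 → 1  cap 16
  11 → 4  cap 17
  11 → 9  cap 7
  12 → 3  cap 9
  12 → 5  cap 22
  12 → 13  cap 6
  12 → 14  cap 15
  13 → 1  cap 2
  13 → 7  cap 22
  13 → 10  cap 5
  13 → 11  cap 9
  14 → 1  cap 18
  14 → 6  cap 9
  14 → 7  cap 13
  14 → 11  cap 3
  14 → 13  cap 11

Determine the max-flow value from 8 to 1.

augment #1: 8→13→1 bottleneck 2, total now 2
augment #2: 8→2→10→1 bottleneck 4, total now 6
augment #3: 8→2→14→1 bottleneck 2, total now 8
augment #4: 8→13→10→1 bottleneck 5, total now 13
augment #5: 8→9→12→14→1 bottleneck 5, total now 18
augment #6: 8→9→4→3→10→1 bottleneck 5, total now 23
augment #7: 8→13→7→12→14→1 bottleneck 10, total now 33
augment #8: 8→9→4→0→5→2→14→1 bottleneck 1, total now 34

Maximum flow value: 34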